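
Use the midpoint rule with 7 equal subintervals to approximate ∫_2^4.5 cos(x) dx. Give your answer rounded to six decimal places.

Δx = (4.5 − 2)/7 = 5/14.
Midpoints: 61/28, 71/28, 81/28, 3.25, 101/28, 111/28, 121/28.
f(61/28) ≈ -0.571042, f(71/28) ≈ -0.822002, f(81/28) ≈ -0.969224, f(3.25) ≈ -0.994130, f(101/28) ≈ -0.893575, f(111/28) ≈ -0.680250, f(121/28) ≈ -0.381077.
Sum = Δx · [f(61/28) + f(71/28) + f(81/28) + ...].
Sum ≈ -1.896893.

-1.896893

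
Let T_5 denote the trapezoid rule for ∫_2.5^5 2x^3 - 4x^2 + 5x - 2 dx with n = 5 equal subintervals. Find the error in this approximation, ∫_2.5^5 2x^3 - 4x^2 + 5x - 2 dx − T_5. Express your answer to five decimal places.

-1.92708

Exact integral: ∫_2.5^5 f(x) dx ≈ 189.0104167.
T_5 = 190.9375.
Error ≈ 189.0104167 − 190.9375 ≈ -1.92708.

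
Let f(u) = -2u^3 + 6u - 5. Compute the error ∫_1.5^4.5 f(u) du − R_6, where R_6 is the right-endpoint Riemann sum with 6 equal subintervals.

41.625

Exact integral: ∫_1.5^4.5 f(u) du = -163.5.
R_6 = -205.125.
Error = -163.5 − (-205.125) = 41.625.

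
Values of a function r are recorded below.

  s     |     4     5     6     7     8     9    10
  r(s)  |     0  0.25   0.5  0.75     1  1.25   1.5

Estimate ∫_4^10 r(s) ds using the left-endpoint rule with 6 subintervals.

Δs = 1.
Sum = 1·[0 + 0.25 + 0.5 + 0.75 + 1 + 1.25] = 3.75.

3.75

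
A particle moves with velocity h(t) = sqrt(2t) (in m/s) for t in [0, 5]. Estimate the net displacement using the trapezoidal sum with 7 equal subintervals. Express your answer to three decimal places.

10.377

Δt = (5 − 0)/7 = 5/7.
h(0) ≈ 0.000, h(5/7) ≈ 1.195, h(10/7) ≈ 1.690, h(15/7) ≈ 2.070, h(20/7) ≈ 2.390, h(25/7) ≈ 2.673, h(30/7) ≈ 2.928, h(5) ≈ 3.162.
T_7 = (Δt/2)·[h(t_0) + 2h(t_1) + ... + 2h(t_{6}) + h(t_7)].
Sum ≈ 10.377.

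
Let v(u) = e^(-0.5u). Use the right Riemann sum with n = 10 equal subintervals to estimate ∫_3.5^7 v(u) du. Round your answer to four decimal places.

0.2628

Δu = (7 − 3.5)/10 = 0.35.
Right endpoints: 3.85, 4.2, 4.55, 4.9, 5.25, 5.6, 5.95, 6.3, 6.65, 7.
v(3.85) ≈ 0.1459, v(4.2) ≈ 0.1225, v(4.55) ≈ 0.1028, v(4.9) ≈ 0.0863, v(5.25) ≈ 0.0724, v(5.6) ≈ 0.0608, v(5.95) ≈ 0.0510, v(6.3) ≈ 0.0429, v(6.65) ≈ 0.0360, v(7) ≈ 0.0302.
Sum = Δu · [v(3.85) + v(4.2) + v(4.55) + ...].
Sum ≈ 0.2628.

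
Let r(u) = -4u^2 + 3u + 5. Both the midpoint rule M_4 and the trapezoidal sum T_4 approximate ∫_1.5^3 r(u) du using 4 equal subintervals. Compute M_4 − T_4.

M_4 = -13.8046875.
T_4 = -14.015625.
M_4 − T_4 = 0.2109375.

0.2109375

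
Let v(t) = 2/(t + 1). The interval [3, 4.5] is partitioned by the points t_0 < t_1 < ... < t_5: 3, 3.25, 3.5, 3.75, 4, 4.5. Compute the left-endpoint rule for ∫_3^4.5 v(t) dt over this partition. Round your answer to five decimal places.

0.65902

Subinterval widths: 0.25, 0.25, 0.25, 0.25, 0.5.
Left endpoints: 3, 3.25, 3.5, 3.75, 4.
v(3) = 0.5, v(3.25) = 8/17, v(3.5) = 4/9, v(3.75) = 8/19, v(4) = 0.4.
Sum = Σ Δt_i · v(t_i).
Sum ≈ 0.65902.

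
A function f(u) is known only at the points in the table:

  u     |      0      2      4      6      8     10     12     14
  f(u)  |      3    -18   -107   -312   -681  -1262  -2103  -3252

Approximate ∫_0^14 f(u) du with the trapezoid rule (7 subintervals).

Δu = 2.
T_7 = (2/2)·[3 + 2·(-18) + 2·(-107) + 2·(-312) + 2·(-681) + 2·(-1262) + 2·(-2103) + (-3252)] = -12215.

-12215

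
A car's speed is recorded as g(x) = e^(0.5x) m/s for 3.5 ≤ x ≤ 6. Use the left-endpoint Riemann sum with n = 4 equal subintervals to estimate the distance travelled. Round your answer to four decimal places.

24.4163

Δx = (6 − 3.5)/4 = 0.625.
Left endpoints: 3.5, 4.125, 4.75, 5.375.
g(3.5) ≈ 5.7546, g(4.125) ≈ 7.8656, g(4.75) ≈ 10.7510, g(5.375) ≈ 14.6949.
Sum = Δx · [g(3.5) + g(4.125) + g(4.75) + g(5.375)].
Sum ≈ 24.4163.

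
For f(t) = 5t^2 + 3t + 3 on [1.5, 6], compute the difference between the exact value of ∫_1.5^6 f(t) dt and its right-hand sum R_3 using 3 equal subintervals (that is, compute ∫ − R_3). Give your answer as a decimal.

Exact integral: ∫_1.5^6 f(t) dt = 418.5.
R_3 = 563.625.
Error = 418.5 − 563.625 = -145.125.

-145.125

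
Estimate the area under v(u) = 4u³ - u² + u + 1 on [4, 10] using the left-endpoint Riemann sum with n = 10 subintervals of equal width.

8410.08

Δu = (10 − 4)/10 = 0.6.
Left endpoints: 4, 4.6, 5.2, 5.8, 6.4, 7, 7.6, 8.2, 8.8, 9.4.
v(4) = 245, v(4.6) = 373.784, v(5.2) = 541.592, v(5.8) = 753.608, v(6.4) = 1015.016, v(7) = 1331, v(7.6) = 1706.744, v(8.2) = 2147.432, v(8.8) = 2658.248, v(9.4) = 3244.376.
Sum = Δu · [v(4) + v(4.6) + v(5.2) + ...].
Sum = 8410.08.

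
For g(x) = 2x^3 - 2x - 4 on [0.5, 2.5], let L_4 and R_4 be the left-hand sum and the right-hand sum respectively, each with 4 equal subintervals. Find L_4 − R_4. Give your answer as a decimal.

L_4 = -0.5.
R_4 = 13.
L_4 − R_4 = -13.5.

-13.5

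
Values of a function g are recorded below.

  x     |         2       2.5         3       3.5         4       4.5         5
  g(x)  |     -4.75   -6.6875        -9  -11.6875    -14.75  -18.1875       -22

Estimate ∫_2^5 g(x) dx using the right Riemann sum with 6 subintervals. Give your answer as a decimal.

-41.15625

Δx = 0.5.
Sum = 0.5·[(-6.6875) + (-9) + (-11.6875) + (-14.75) + (-18.1875) + (-22)] = -41.15625.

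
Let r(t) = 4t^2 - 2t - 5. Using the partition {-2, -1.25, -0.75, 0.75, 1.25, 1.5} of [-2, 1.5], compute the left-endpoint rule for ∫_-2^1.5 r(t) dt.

Subinterval widths: 0.75, 0.5, 1.5, 0.5, 0.25.
Left endpoints: -2, -1.25, -0.75, 0.75, 1.25.
r(-2) = 15, r(-1.25) = 3.75, r(-0.75) = -1.25, r(0.75) = -4.25, r(1.25) = -1.25.
Sum = Σ Δt_i · r(t_i).
Sum = 8.8125.

8.8125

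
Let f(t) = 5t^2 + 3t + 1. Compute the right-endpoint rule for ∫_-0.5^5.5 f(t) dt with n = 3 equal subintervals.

Δt = (5.5 − (-0.5))/3 = 2.
Right endpoints: 1.5, 3.5, 5.5.
f(1.5) = 16.75, f(3.5) = 72.75, f(5.5) = 168.75.
Sum = Δt · [f(1.5) + f(3.5) + f(5.5)].
Sum = 516.5.

516.5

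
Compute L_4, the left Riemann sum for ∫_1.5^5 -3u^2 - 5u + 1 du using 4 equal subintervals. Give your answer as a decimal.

-138.82421875

Δu = (5 − 1.5)/4 = 0.875.
Left endpoints: 1.5, 2.375, 3.25, 4.125.
f(1.5) = -13.25, f(2.375) = -27.796875, f(3.25) = -46.9375, f(4.125) = -70.671875.
Sum = Δu · [f(1.5) + f(2.375) + f(3.25) + f(4.125)].
Sum = -138.82421875.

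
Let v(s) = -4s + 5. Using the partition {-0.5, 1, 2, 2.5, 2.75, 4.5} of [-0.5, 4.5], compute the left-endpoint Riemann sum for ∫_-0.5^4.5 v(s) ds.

Subinterval widths: 1.5, 1, 0.5, 0.25, 1.75.
Left endpoints: -0.5, 1, 2, 2.5, 2.75.
v(-0.5) = 7, v(1) = 1, v(2) = -3, v(2.5) = -5, v(2.75) = -6.
Sum = Σ Δs_i · v(s_i).
Sum = -1.75.

-1.75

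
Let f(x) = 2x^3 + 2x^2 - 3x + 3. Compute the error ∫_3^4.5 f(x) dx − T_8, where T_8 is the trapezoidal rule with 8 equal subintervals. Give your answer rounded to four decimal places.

Exact integral: ∫_3^4.5 f(x) dx = 194.90625.
T_8 ≈ 195.121582.
Error ≈ 194.90625 − 195.121582 ≈ -0.2153.

-0.2153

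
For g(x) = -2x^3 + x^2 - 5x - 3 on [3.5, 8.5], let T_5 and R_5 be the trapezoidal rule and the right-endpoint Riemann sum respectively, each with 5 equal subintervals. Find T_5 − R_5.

553.75

T_5 = -2538.75.
R_5 = -3092.5.
T_5 − R_5 = 553.75.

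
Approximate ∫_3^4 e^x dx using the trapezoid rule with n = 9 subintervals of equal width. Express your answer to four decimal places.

Δx = (4 − 3)/9 = 1/9.
f(3) ≈ 20.0855, f(28/9) ≈ 22.4460, f(29/9) ≈ 25.0838, f(10/3) ≈ 28.0316, f(31/9) ≈ 31.3259, f(32/9) ≈ 35.0073, f(11/3) ≈ 39.1213, f(34/9) ≈ 43.7188, f(35/9) ≈ 48.8566, f(4) ≈ 54.5982.
T_9 = (Δx/2)·[f(x_0) + 2f(x_1) + ... + 2f(x_{8}) + f(x_9)].
Sum ≈ 34.5481.

34.5481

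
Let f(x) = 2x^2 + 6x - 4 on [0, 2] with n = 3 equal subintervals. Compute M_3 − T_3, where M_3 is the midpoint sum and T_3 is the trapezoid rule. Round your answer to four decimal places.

M_3 ≈ 9.185185.
T_3 ≈ 9.629630.
M_3 − T_3 ≈ -0.4444.

-0.4444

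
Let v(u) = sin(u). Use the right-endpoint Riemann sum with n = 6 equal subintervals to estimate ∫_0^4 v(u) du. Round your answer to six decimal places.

1.339672

Δu = (4 − 0)/6 = 2/3.
Right endpoints: 2/3, 4/3, 2, 8/3, 10/3, 4.
v(2/3) ≈ 0.618370, v(4/3) ≈ 0.971938, v(2) ≈ 0.909297, v(8/3) ≈ 0.457273, v(10/3) ≈ -0.190568, v(4) ≈ -0.756802.
Sum = Δu · [v(2/3) + v(4/3) + v(2) + ...].
Sum ≈ 1.339672.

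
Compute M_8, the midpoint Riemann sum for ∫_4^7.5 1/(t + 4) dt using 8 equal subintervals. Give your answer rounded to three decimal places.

0.363

Δt = (7.5 − 4)/8 = 0.4375.
Midpoints: 4.21875, 4.65625, 5.09375, 5.53125, 5.96875, 6.40625, 6.84375, 7.28125.
f(4.21875) = 32/263, f(4.65625) = 32/277, f(5.09375) = 32/291, f(5.53125) = 32/305, f(5.96875) = 32/319, f(6.40625) = 32/333, f(6.84375) = 32/347, f(7.28125) = 32/361.
Sum = Δt · [f(4.21875) + f(4.65625) + f(5.09375) + ...].
Sum ≈ 0.363.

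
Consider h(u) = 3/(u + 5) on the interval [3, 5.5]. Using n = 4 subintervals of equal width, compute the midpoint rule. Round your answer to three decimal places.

Δu = (5.5 − 3)/4 = 0.625.
Midpoints: 3.3125, 3.9375, 4.5625, 5.1875.
h(3.3125) = 48/133, h(3.9375) = 48/143, h(4.5625) = 16/51, h(5.1875) = 48/163.
Sum = Δu · [h(3.3125) + h(3.9375) + h(4.5625) + h(5.1875)].
Sum ≈ 0.815.

0.815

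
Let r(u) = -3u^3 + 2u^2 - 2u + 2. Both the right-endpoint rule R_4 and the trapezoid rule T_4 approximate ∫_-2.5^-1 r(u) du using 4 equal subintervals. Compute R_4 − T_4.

-10.7578125

R_4 ≈ 36.41309.
T_4 ≈ 47.17090.
R_4 − T_4 = -10.7578125.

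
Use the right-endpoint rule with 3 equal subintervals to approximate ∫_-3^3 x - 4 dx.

Δx = (3 − (-3))/3 = 2.
Right endpoints: -1, 1, 3.
f(-1) = -5, f(1) = -3, f(3) = -1.
Sum = Δx · [f(-1) + f(1) + f(3)].
Sum = -18.

-18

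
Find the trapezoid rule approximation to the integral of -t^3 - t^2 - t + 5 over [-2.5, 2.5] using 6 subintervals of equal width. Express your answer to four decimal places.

Δt = (2.5 − (-2.5))/6 = 5/6.
f(-2.5) = 16.875, f(-5/3) = 230/27, f(-5/6) = 1235/216, f(0) = 5, f(5/6) = 625/216, f(5/3) = -110/27, f(2.5) = -19.375.
T_6 = (Δt/2)·[f(t_0) + 2f(t_1) + ... + 2f(t_{5}) + f(t_6)].
Sum ≈ 14.0046.

14.0046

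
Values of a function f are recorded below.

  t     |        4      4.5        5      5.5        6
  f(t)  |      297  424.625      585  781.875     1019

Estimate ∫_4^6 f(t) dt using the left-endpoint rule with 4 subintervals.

1044.25

Δt = 0.5.
Sum = 0.5·[297 + 424.625 + 585 + 781.875] = 1044.25.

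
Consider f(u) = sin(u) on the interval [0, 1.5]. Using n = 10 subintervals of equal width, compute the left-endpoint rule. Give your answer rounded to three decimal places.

Δu = (1.5 − 0)/10 = 0.15.
Left endpoints: 0, 0.15, 0.3, 0.45, 0.6, 0.75, 0.9, 1.05, 1.2, 1.35.
f(0) ≈ 0.000, f(0.15) ≈ 0.149, f(0.3) ≈ 0.296, f(0.45) ≈ 0.435, f(0.6) ≈ 0.565, f(0.75) ≈ 0.682, f(0.9) ≈ 0.783, f(1.05) ≈ 0.867, f(1.2) ≈ 0.932, f(1.35) ≈ 0.976.
Sum = Δu · [f(0) + f(0.15) + f(0.3) + ...].
Sum ≈ 0.853.

0.853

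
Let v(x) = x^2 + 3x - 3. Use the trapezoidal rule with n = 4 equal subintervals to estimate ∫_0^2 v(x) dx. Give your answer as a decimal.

Δx = (2 − 0)/4 = 0.5.
v(0) = -3, v(0.5) = -1.25, v(1) = 1, v(1.5) = 3.75, v(2) = 7.
T_4 = (Δx/2)·[v(x_0) + 2v(x_1) + 2v(x_2) + 2v(x_3) + v(x_4)].
Sum = 2.75.

2.75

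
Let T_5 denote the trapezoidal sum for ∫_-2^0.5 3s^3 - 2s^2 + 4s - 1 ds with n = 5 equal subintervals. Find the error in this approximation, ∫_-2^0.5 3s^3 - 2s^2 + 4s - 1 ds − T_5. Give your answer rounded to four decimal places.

0.9115

Exact integral: ∫_-2^0.5 f(s) ds ≈ -27.369792.
T_5 = -28.28125.
Error ≈ -27.369792 − (-28.28125) ≈ 0.9115.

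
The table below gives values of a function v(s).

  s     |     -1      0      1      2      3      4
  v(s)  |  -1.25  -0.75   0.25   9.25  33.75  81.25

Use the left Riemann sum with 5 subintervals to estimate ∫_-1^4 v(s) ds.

41.25

Δs = 1.
Sum = 1·[(-1.25) + (-0.75) + 0.25 + 9.25 + 33.75] = 41.25.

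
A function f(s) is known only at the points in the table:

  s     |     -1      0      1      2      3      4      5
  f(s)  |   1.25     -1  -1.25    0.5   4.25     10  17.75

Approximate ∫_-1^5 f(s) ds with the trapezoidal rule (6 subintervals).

22

Δs = 1.
T_6 = (1/2)·[1.25 + 2·(-1) + 2·(-1.25) + 2·0.5 + 2·4.25 + 2·10 + 17.75] = 22.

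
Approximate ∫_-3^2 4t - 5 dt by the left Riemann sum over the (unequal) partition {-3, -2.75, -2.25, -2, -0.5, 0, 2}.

Subinterval widths: 0.25, 0.5, 0.25, 1.5, 0.5, 2.
Left endpoints: -3, -2.75, -2.25, -2, -0.5, 0.
f(-3) = -17, f(-2.75) = -16, f(-2.25) = -14, f(-2) = -13, f(-0.5) = -7, f(0) = -5.
Sum = Σ Δt_i · f(t_i).
Sum = -48.75.

-48.75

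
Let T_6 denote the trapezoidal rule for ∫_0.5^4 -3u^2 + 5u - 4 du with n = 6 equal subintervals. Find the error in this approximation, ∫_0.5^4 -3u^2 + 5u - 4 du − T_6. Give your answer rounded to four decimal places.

0.5955

Exact integral: ∫_0.5^4 f(u) du = -38.5.
T_6 ≈ -39.095486.
Error ≈ -38.5 − (-39.095486) ≈ 0.5955.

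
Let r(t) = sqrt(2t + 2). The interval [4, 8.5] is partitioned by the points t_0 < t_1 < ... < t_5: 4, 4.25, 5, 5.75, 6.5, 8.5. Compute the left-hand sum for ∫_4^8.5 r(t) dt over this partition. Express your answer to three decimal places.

Subinterval widths: 0.25, 0.75, 0.75, 0.75, 2.
Left endpoints: 4, 4.25, 5, 5.75, 6.5.
r(4) ≈ 3.162, r(4.25) ≈ 3.240, r(5) ≈ 3.464, r(5.75) ≈ 3.674, r(6.5) ≈ 3.873.
Sum = Σ Δt_i · r(t_i).
Sum ≈ 16.321.

16.321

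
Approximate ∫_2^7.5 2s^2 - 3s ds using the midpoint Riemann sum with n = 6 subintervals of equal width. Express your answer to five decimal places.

196.77141

Δs = (7.5 − 2)/6 = 11/12.
Midpoints: 59/24, 3.375, 103/24, 125/24, 6.125, 169/24.
f(59/24) = 1357/288, f(3.375) = 12.65625, f(103/24) = 6901/288, f(125/24) = 11125/288, f(6.125) = 56.65625, f(169/24) = 22477/288.
Sum = Δs · [f(59/24) + f(3.375) + f(103/24) + ...].
Sum ≈ 196.77141.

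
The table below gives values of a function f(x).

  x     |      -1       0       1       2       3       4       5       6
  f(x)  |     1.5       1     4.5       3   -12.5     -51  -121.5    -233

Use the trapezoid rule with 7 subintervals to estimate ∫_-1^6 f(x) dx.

Δx = 1.
T_7 = (1/2)·[1.5 + 2·1 + 2·4.5 + 2·3 + 2·(-12.5) + 2·(-51) + 2·(-121.5) + (-233)] = -292.25.

-292.25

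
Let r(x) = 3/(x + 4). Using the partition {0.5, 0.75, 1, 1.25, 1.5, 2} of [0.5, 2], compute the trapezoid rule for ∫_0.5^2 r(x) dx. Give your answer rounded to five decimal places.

0.86363

Subinterval widths: 0.25, 0.25, 0.25, 0.25, 0.5.
r(0.5) = 2/3, r(0.75) = 12/19, r(1) = 0.6, r(1.25) = 4/7, r(1.5) = 6/11, r(2) = 0.5.
On each subinterval the trapezoid contributes (Δx_i/2)·[r(x_{i-1}) + r(x_i)].
Sum ≈ 0.86363.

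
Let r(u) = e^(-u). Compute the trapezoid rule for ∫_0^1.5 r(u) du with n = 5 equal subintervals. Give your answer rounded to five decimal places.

Δu = (1.5 − 0)/5 = 0.3.
r(0) ≈ 1.00000, r(0.3) ≈ 0.74082, r(0.6) ≈ 0.54881, r(0.9) ≈ 0.40657, r(1.2) ≈ 0.30119, r(1.5) ≈ 0.22313.
T_5 = (Δu/2)·[r(u_0) + 2r(u_1) + ... + 2r(u_{4}) + r(u_5)].
Sum ≈ 0.78269.

0.78269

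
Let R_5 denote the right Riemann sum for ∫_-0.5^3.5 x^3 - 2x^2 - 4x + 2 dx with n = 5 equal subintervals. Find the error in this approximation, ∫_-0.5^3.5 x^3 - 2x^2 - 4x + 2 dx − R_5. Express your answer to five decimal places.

-2.26667

Exact integral: ∫_-0.5^3.5 f(x) dx ≈ -7.1666667.
R_5 = -4.9.
Error ≈ -7.1666667 − (-4.9) ≈ -2.26667.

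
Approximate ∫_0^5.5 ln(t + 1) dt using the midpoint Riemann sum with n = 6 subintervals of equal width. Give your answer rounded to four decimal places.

Δt = (5.5 − 0)/6 = 11/12.
Midpoints: 11/24, 1.375, 55/24, 77/24, 4.125, 121/24.
f(11/24) ≈ 0.3773, f(1.375) ≈ 0.8650, f(55/24) ≈ 1.1914, f(77/24) ≈ 1.4371, f(4.125) ≈ 1.6341, f(121/24) ≈ 1.7987.
Sum = Δt · [f(11/24) + f(1.375) + f(55/24) + ...].
Sum ≈ 6.6949.

6.6949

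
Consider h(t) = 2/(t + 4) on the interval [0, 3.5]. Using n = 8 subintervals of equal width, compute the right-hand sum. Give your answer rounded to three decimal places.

Δt = (3.5 − 0)/8 = 0.4375.
Right endpoints: 0.4375, 0.875, 1.3125, 1.75, 2.1875, 2.625, 3.0625, 3.5.
h(0.4375) = 32/71, h(0.875) = 16/39, h(1.3125) = 32/85, h(1.75) = 8/23, h(2.1875) = 32/99, h(2.625) = 16/53, h(3.0625) = 32/113, h(3.5) = 4/15.
Sum = Δt · [h(0.4375) + h(0.875) + h(1.3125) + ...].
Sum ≈ 1.208.

1.208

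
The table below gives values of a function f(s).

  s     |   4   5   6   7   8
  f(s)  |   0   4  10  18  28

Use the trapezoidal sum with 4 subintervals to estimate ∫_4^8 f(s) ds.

Δs = 1.
T_4 = (1/2)·[0 + 2·4 + 2·10 + 2·18 + 28] = 46.

46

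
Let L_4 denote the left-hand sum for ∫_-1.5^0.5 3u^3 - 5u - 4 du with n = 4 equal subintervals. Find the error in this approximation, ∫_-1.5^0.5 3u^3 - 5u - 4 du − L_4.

0.5

Exact integral: ∫_-1.5^0.5 f(u) du = -6.75.
L_4 = -7.25.
Error = -6.75 − (-7.25) = 0.5.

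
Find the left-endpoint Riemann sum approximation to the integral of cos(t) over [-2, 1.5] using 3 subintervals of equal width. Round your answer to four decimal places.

1.4014

Δt = (1.5 − (-2))/3 = 7/6.
Left endpoints: -2, -5/6, 1/3.
f(-2) ≈ -0.4161, f(-5/6) ≈ 0.6724, f(1/3) ≈ 0.9450.
Sum = Δt · [f(-2) + f(-5/6) + f(1/3)].
Sum ≈ 1.4014.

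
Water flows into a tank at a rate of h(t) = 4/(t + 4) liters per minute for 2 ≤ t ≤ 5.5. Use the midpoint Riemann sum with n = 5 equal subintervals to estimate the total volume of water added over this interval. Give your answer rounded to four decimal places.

1.8368

Δt = (5.5 − 2)/5 = 0.7.
Midpoints: 2.35, 3.05, 3.75, 4.45, 5.15.
h(2.35) = 80/127, h(3.05) = 80/141, h(3.75) = 16/31, h(4.45) = 80/169, h(5.15) = 80/183.
Sum = Δt · [h(2.35) + h(3.05) + h(3.75) + h(4.45) + h(5.15)].
Sum ≈ 1.8368.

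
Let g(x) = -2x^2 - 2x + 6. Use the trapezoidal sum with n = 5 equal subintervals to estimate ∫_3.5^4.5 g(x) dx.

-34.18

Δx = (4.5 − 3.5)/5 = 0.2.
g(3.5) = -25.5, g(3.7) = -28.78, g(3.9) = -32.22, g(4.1) = -35.82, g(4.3) = -39.58, g(4.5) = -43.5.
T_5 = (Δx/2)·[g(x_0) + 2g(x_1) + ... + 2g(x_{4}) + g(x_5)].
Sum = -34.18.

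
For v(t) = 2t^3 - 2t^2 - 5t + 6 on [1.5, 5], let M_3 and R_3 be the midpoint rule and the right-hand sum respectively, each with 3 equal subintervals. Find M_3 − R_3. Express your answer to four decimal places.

-125.9878

M_3 ≈ 186.063079.
R_3 ≈ 312.050926.
M_3 − R_3 ≈ -125.9878.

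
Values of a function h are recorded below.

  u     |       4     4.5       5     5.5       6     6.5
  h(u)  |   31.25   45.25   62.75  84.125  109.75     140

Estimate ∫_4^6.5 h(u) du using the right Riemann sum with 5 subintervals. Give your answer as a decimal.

Δu = 0.5.
Sum = 0.5·[45.25 + 62.75 + 84.125 + 109.75 + 140] = 220.9375.

220.9375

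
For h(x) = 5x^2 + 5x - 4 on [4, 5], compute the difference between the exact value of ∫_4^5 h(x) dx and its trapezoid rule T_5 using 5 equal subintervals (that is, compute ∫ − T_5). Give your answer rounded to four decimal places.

-0.0333

Exact integral: ∫_4^5 h(x) dx ≈ 120.166667.
T_5 = 120.2.
Error ≈ 120.166667 − 120.2 ≈ -0.0333.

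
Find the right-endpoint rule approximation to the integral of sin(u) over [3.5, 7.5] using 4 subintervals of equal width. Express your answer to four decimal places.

Δu = (7.5 − 3.5)/4 = 1.
Right endpoints: 4.5, 5.5, 6.5, 7.5.
f(4.5) ≈ -0.9775, f(5.5) ≈ -0.7055, f(6.5) ≈ 0.2151, f(7.5) ≈ 0.9380.
Sum = Δu · [f(4.5) + f(5.5) + f(6.5) + f(7.5)].
Sum ≈ -0.5300.

-0.5300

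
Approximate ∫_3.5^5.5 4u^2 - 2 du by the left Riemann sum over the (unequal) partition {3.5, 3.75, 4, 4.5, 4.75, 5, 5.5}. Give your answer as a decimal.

147.125

Subinterval widths: 0.25, 0.25, 0.5, 0.25, 0.25, 0.5.
Left endpoints: 3.5, 3.75, 4, 4.5, 4.75, 5.
f(3.5) = 47, f(3.75) = 54.25, f(4) = 62, f(4.5) = 79, f(4.75) = 88.25, f(5) = 98.
Sum = Σ Δu_i · f(u_i).
Sum = 147.125.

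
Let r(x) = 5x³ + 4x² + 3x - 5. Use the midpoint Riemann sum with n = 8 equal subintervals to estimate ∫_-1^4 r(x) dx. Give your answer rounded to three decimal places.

Δx = (4 − (-1))/8 = 0.625.
Midpoints: -0.6875, -0.0625, 0.5625, 1.1875, 1.8125, 2.4375, 3.0625, 3.6875.
r(-0.6875) = -27839/4096, r(-0.0625) = -21189/4096, r(0.5625) = -4739/4096, r(1.1875) = 51511/4096, r(1.8125) = 177561/4096, r(2.4375) = 403411/4096, r(3.0625) = 759061/4096, r(3.6875) = 1274511/4096.
Sum = Δx · [r(-0.6875) + r(-0.0625) + r(0.5625) + ...].
Sum ≈ 398.604.

398.604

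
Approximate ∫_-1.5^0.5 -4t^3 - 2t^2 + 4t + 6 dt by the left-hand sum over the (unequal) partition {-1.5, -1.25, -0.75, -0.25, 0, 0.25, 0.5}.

11.3125

Subinterval widths: 0.25, 0.5, 0.5, 0.25, 0.25, 0.25.
Left endpoints: -1.5, -1.25, -0.75, -0.25, 0, 0.25.
f(-1.5) = 9, f(-1.25) = 5.6875, f(-0.75) = 3.5625, f(-0.25) = 4.9375, f(0) = 6, f(0.25) = 6.8125.
Sum = Σ Δt_i · f(t_i).
Sum = 11.3125.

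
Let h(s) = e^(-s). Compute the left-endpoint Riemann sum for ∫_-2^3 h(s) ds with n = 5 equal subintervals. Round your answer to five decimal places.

11.61055

Δs = (3 − (-2))/5 = 1.
Left endpoints: -2, -1, 0, 1, 2.
h(-2) ≈ 7.38906, h(-1) ≈ 2.71828, h(0) ≈ 1.00000, h(1) ≈ 0.36788, h(2) ≈ 0.13534.
Sum = Δs · [h(-2) + h(-1) + h(0) + h(1) + h(2)].
Sum ≈ 11.61055.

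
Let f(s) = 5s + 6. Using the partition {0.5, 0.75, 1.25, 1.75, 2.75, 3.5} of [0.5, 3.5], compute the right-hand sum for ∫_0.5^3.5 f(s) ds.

53.3125

Subinterval widths: 0.25, 0.5, 0.5, 1, 0.75.
Right endpoints: 0.75, 1.25, 1.75, 2.75, 3.5.
f(0.75) = 9.75, f(1.25) = 12.25, f(1.75) = 14.75, f(2.75) = 19.75, f(3.5) = 23.5.
Sum = Σ Δs_i · f(s_i).
Sum = 53.3125.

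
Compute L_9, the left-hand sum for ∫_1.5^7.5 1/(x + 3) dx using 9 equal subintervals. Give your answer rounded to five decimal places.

Δx = (7.5 − 1.5)/9 = 2/3.
Left endpoints: 1.5, 13/6, 17/6, 3.5, 25/6, 29/6, 5.5, 37/6, 41/6.
f(1.5) = 2/9, f(13/6) = 6/31, f(17/6) = 6/35, f(3.5) = 2/13, f(25/6) = 6/43, f(29/6) = 6/47, f(5.5) = 2/17, f(37/6) = 6/55, f(41/6) = 6/59.
Sum = Δx · [f(1.5) + f(13/6) + f(17/6) + ...].
Sum ≈ 0.89112.

0.89112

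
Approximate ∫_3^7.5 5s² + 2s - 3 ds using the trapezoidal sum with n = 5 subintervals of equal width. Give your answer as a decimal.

Δs = (7.5 − 3)/5 = 0.9.
f(3) = 48, f(3.9) = 80.85, f(4.8) = 121.8, f(5.7) = 170.85, f(6.6) = 228, f(7.5) = 293.25.
T_5 = (Δs/2)·[f(s_0) + 2f(s_1) + ... + 2f(s_{4}) + f(s_5)].
Sum = 694.9125.

694.9125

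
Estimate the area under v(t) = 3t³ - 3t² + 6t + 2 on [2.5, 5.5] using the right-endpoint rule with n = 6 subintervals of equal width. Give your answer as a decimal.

687.9375

Δt = (5.5 − 2.5)/6 = 0.5.
Right endpoints: 3, 3.5, 4, 4.5, 5, 5.5.
v(3) = 74, v(3.5) = 114.875, v(4) = 170, v(4.5) = 241.625, v(5) = 332, v(5.5) = 443.375.
Sum = Δt · [v(3) + v(3.5) + v(4) + ...].
Sum = 687.9375.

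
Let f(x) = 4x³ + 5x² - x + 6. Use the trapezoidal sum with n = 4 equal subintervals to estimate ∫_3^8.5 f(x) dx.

Δx = (8.5 − 3)/4 = 1.375.
f(3) = 156, f(4.375) = 432.2890625, f(5.75) = 926, f(7.125) = 1699.5234375, f(8.5) = 2815.25.
T_4 = (Δx/2)·[f(x_0) + 2f(x_1) + 2f(x_2) + 2f(x_3) + f(x_4)].
Sum = 6247.2265625.

6247.2265625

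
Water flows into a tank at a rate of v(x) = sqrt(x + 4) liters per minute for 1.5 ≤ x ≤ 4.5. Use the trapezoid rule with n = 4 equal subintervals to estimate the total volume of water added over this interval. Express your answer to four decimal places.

7.9200

Δx = (4.5 − 1.5)/4 = 0.75.
v(1.5) ≈ 2.3452, v(2.25) ≈ 2.5000, v(3) ≈ 2.6458, v(3.75) ≈ 2.7839, v(4.5) ≈ 2.9155.
T_4 = (Δx/2)·[v(x_0) + 2v(x_1) + 2v(x_2) + 2v(x_3) + v(x_4)].
Sum ≈ 7.9200.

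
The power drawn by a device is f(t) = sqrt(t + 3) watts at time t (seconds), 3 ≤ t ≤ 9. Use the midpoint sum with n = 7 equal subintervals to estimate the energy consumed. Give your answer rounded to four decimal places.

17.9167

Δt = (9 − 3)/7 = 6/7.
Midpoints: 24/7, 30/7, 36/7, 6, 48/7, 54/7, 60/7.
f(24/7) ≈ 2.5355, f(30/7) ≈ 2.6992, f(36/7) ≈ 2.8536, f(6) ≈ 3.0000, f(48/7) ≈ 3.1396, f(54/7) ≈ 3.2733, f(60/7) ≈ 3.4017.
Sum = Δt · [f(24/7) + f(30/7) + f(36/7) + ...].
Sum ≈ 17.9167.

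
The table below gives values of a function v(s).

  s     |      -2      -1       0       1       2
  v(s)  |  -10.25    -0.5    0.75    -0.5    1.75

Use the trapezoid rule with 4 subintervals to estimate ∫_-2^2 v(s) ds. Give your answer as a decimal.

-4.5

Δs = 1.
T_4 = (1/2)·[(-10.25) + 2·(-0.5) + 2·0.75 + 2·(-0.5) + 1.75] = -4.5.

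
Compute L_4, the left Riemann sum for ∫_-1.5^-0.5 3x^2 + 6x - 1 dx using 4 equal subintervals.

Δx = (-0.5 − (-1.5))/4 = 0.25.
Left endpoints: -1.5, -1.25, -1, -0.75.
f(-1.5) = -3.25, f(-1.25) = -3.8125, f(-1) = -4, f(-0.75) = -3.8125.
Sum = Δx · [f(-1.5) + f(-1.25) + f(-1) + f(-0.75)].
Sum = -3.71875.

-3.71875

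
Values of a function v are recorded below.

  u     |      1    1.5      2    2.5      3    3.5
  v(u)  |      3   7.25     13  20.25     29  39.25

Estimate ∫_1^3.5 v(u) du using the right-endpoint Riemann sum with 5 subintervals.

54.375

Δu = 0.5.
Sum = 0.5·[7.25 + 13 + 20.25 + 29 + 39.25] = 54.375.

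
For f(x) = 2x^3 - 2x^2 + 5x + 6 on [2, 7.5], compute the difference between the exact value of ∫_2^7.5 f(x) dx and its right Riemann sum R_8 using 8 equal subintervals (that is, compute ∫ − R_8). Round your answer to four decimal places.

-269.5519

Exact integral: ∫_2^7.5 f(x) dx ≈ 1461.739583.
R_8 ≈ 1731.291504.
Error ≈ 1461.739583 − 1731.291504 ≈ -269.5519.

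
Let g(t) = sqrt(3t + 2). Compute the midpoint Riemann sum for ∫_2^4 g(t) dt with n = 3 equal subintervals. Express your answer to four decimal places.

Δt = (4 − 2)/3 = 2/3.
Midpoints: 7/3, 3, 11/3.
g(7/3) ≈ 3.0000, g(3) ≈ 3.3166, g(11/3) ≈ 3.6056.
Sum = Δt · [g(7/3) + g(3) + g(11/3)].
Sum ≈ 6.6148.

6.6148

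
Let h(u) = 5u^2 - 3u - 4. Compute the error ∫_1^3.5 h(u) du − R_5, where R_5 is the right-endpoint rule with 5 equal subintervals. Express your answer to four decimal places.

-12.7083

Exact integral: ∫_1^3.5 h(u) du ≈ 42.916667.
R_5 = 55.625.
Error ≈ 42.916667 − 55.625 ≈ -12.7083.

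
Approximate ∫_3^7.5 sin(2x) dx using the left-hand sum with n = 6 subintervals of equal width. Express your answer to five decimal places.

Δx = (7.5 − 3)/6 = 0.75.
Left endpoints: 3, 3.75, 4.5, 5.25, 6, 6.75.
f(3) ≈ -0.27942, f(3.75) ≈ 0.93800, f(4.5) ≈ 0.41212, f(5.25) ≈ -0.87970, f(6) ≈ -0.53657, f(6.75) ≈ 0.80378.
Sum = Δx · [f(3) + f(3.75) + f(4.5) + ...].
Sum ≈ 0.34366.

0.34366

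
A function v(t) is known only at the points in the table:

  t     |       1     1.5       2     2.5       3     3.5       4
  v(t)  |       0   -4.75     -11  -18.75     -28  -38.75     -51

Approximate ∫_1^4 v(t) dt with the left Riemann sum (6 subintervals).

Δt = 0.5.
Sum = 0.5·[0 + (-4.75) + (-11) + (-18.75) + (-28) + (-38.75)] = -50.625.

-50.625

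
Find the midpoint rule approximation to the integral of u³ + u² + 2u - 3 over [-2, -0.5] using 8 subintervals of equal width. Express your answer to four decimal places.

-9.5973

Δu = (-0.5 − (-2))/8 = 0.1875.
Midpoints: -1.90625, -1.71875, -1.53125, -1.34375, -1.15625, -0.96875, -0.78125, -0.59375.
f(-1.90625) = -331141/32768, f(-1.71875) = -280519/32768, f(-1.53125) = -239473/32768, f(-1.34375) = -206707/32768, f(-1.15625) = -180925/32768, f(-0.96875) = -160831/32768, f(-0.78125) = -145129/32768, f(-0.59375) = -132523/32768.
Sum = Δu · [f(-1.90625) + f(-1.71875) + f(-1.53125) + ...].
Sum ≈ -9.5973.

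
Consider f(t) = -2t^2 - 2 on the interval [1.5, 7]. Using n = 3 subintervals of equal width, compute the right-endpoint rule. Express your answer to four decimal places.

-329.2870

Δt = (7 − 1.5)/3 = 11/6.
Right endpoints: 10/3, 31/6, 7.
f(10/3) = -218/9, f(31/6) = -997/18, f(7) = -100.
Sum = Δt · [f(10/3) + f(31/6) + f(7)].
Sum ≈ -329.2870.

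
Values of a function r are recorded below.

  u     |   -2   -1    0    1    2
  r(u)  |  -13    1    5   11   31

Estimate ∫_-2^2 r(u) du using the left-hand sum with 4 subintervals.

4

Δu = 1.
Sum = 1·[(-13) + 1 + 5 + 11] = 4.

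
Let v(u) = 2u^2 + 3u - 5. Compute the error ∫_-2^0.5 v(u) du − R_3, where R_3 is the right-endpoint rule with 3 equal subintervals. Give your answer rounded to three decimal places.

-0.579

Exact integral: ∫_-2^0.5 v(u) du ≈ -12.70833.
R_3 ≈ -12.12963.
Error ≈ -12.70833 − (-12.12963) ≈ -0.579.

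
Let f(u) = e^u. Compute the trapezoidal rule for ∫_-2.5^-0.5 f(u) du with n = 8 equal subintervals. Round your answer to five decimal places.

0.52717

Δu = (-0.5 − (-2.5))/8 = 0.25.
f(-2.5) ≈ 0.08208, f(-2.25) ≈ 0.10540, f(-2) ≈ 0.13534, f(-1.75) ≈ 0.17377, f(-1.5) ≈ 0.22313, f(-1.25) ≈ 0.28650, f(-1) ≈ 0.36788, f(-0.75) ≈ 0.47237, f(-0.5) ≈ 0.60653.
T_8 = (Δu/2)·[f(u_0) + 2f(u_1) + ... + 2f(u_{7}) + f(u_8)].
Sum ≈ 0.52717.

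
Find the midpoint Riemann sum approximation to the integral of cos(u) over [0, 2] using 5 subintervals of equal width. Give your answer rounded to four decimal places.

0.9154

Δu = (2 − 0)/5 = 0.4.
Midpoints: 0.2, 0.6, 1, 1.4, 1.8.
f(0.2) ≈ 0.9801, f(0.6) ≈ 0.8253, f(1) ≈ 0.5403, f(1.4) ≈ 0.1700, f(1.8) ≈ -0.2272.
Sum = Δu · [f(0.2) + f(0.6) + f(1) + f(1.4) + f(1.8)].
Sum ≈ 0.9154.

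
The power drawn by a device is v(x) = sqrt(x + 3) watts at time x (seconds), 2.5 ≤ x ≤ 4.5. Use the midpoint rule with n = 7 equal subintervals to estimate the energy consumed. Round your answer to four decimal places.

5.0941

Δx = (4.5 − 2.5)/7 = 2/7.
Midpoints: 37/14, 41/14, 45/14, 3.5, 53/14, 57/14, 61/14.
v(37/14) ≈ 2.3755, v(41/14) ≈ 2.4349, v(45/14) ≈ 2.4928, v(3.5) ≈ 2.5495, v(53/14) ≈ 2.6049, v(57/14) ≈ 2.6592, v(61/14) ≈ 2.7124.
Sum = Δx · [v(37/14) + v(41/14) + v(45/14) + ...].
Sum ≈ 5.0941.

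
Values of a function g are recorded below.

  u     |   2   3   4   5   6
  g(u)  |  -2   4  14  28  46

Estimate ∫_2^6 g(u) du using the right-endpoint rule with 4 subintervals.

92

Δu = 1.
Sum = 1·[4 + 14 + 28 + 46] = 92.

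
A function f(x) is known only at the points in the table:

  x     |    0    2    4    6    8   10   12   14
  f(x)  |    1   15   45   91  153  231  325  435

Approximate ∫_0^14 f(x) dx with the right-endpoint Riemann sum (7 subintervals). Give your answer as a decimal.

2590

Δx = 2.
Sum = 2·[15 + 45 + 91 + 153 + 231 + 325 + 435] = 2590.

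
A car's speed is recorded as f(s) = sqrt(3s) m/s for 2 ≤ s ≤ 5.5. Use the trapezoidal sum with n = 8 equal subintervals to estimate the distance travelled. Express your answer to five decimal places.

11.62421

Δs = (5.5 − 2)/8 = 0.4375.
f(2) ≈ 2.44949, f(2.4375) ≈ 2.70416, f(2.875) ≈ 2.93684, f(3.3125) ≈ 3.15238, f(3.75) ≈ 3.35410, f(4.1875) ≈ 3.54436, f(4.625) ≈ 3.72492, f(5.0625) ≈ 3.89711, f(5.5) ≈ 4.06202.
T_8 = (Δs/2)·[f(s_0) + 2f(s_1) + ... + 2f(s_{7}) + f(s_8)].
Sum ≈ 11.62421.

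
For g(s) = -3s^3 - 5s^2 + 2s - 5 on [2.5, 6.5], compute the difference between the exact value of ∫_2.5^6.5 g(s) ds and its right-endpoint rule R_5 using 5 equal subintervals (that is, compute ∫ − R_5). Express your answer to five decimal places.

399.01333

Exact integral: ∫_2.5^6.5 g(s) ds ≈ -1725.1666667.
R_5 = -2124.18.
Error ≈ -1725.1666667 − (-2124.18) ≈ 399.01333.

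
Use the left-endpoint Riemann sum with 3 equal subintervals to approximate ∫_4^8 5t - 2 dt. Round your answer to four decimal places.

Δt = (8 − 4)/3 = 4/3.
Left endpoints: 4, 16/3, 20/3.
f(4) = 18, f(16/3) = 74/3, f(20/3) = 94/3.
Sum = Δt · [f(4) + f(16/3) + f(20/3)].
Sum ≈ 98.6667.

98.6667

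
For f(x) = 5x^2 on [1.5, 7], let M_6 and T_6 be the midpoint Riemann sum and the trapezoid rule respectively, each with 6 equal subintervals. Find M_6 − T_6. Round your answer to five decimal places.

M_6 ≈ 564.1160301.
T_6 ≈ 569.8929398.
M_6 − T_6 ≈ -5.77691.

-5.77691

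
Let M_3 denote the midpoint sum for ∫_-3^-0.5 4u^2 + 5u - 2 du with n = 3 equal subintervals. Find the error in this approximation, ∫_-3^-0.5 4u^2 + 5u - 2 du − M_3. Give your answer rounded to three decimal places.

0.579

Exact integral: ∫_-3^-0.5 f(u) du ≈ 8.95833.
M_3 ≈ 8.37963.
Error ≈ 8.95833 − 8.37963 ≈ 0.579.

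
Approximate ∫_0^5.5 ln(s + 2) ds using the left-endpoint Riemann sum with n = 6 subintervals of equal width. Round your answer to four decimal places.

Δs = (5.5 − 0)/6 = 11/12.
Left endpoints: 0, 11/12, 11/6, 2.75, 11/3, 55/12.
f(0) ≈ 0.6931, f(11/12) ≈ 1.0704, f(11/6) ≈ 1.3437, f(2.75) ≈ 1.5581, f(11/3) ≈ 1.7346, f(55/12) ≈ 1.8845.
Sum = Δs · [f(0) + f(11/12) + f(11/6) + ...].
Sum ≈ 7.5942.

7.5942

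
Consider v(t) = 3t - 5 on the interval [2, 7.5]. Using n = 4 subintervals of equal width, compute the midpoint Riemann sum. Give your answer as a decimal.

Δt = (7.5 − 2)/4 = 1.375.
Midpoints: 2.6875, 4.0625, 5.4375, 6.8125.
v(2.6875) = 3.0625, v(4.0625) = 7.1875, v(5.4375) = 11.3125, v(6.8125) = 15.4375.
Sum = Δt · [v(2.6875) + v(4.0625) + v(5.4375) + v(6.8125)].
Sum = 50.875.

50.875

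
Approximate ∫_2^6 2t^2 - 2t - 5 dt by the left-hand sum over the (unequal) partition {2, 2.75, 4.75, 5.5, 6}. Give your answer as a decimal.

Subinterval widths: 0.75, 2, 0.75, 0.5.
Left endpoints: 2, 2.75, 4.75, 5.5.
f(2) = -1, f(2.75) = 4.625, f(4.75) = 30.625, f(5.5) = 44.5.
Sum = Σ Δt_i · f(t_i).
Sum = 53.71875.

53.71875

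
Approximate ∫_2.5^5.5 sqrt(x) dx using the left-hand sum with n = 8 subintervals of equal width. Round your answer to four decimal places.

5.8194

Δx = (5.5 − 2.5)/8 = 0.375.
Left endpoints: 2.5, 2.875, 3.25, 3.625, 4, 4.375, 4.75, 5.125.
f(2.5) ≈ 1.5811, f(2.875) ≈ 1.6956, f(3.25) ≈ 1.8028, f(3.625) ≈ 1.9039, f(4) ≈ 2.0000, f(4.375) ≈ 2.0917, f(4.75) ≈ 2.1794, f(5.125) ≈ 2.2638.
Sum = Δx · [f(2.5) + f(2.875) + f(3.25) + ...].
Sum ≈ 5.8194.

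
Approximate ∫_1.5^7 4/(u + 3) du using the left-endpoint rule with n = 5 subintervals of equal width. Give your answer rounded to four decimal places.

Δu = (7 − 1.5)/5 = 1.1.
Left endpoints: 1.5, 2.6, 3.7, 4.8, 5.9.
f(1.5) = 8/9, f(2.6) = 5/7, f(3.7) = 40/67, f(4.8) = 20/39, f(5.9) = 40/89.
Sum = Δu · [f(1.5) + f(2.6) + f(3.7) + f(4.8) + f(5.9)].
Sum ≈ 3.4787.

3.4787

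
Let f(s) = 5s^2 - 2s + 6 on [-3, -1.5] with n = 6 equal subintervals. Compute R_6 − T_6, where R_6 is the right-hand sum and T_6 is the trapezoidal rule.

-4.59375

R_6 = 50.609375.
T_6 = 55.203125.
R_6 − T_6 = -4.59375.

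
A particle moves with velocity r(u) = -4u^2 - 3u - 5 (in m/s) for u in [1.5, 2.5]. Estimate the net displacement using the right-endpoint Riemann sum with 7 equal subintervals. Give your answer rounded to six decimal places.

Δu = (2.5 − 1.5)/7 = 1/7.
Right endpoints: 23/14, 25/14, 27/14, 29/14, 31/14, 33/14, 2.5.
r(23/14) = -2031/98, r(25/14) = -2265/98, r(27/14) = -2515/98, r(29/14) = -2781/98, r(31/14) = -3063/98, r(33/14) = -3361/98, r(2.5) = -37.5.
Sum = Δu · [r(23/14) + r(25/14) + r(27/14) + ...].
Sum ≈ -28.704082.

-28.704082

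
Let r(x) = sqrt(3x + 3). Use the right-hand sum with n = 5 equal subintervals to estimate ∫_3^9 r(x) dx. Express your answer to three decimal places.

28.466

Δx = (9 − 3)/5 = 1.2.
Right endpoints: 4.2, 5.4, 6.6, 7.8, 9.
r(4.2) ≈ 3.950, r(5.4) ≈ 4.382, r(6.6) ≈ 4.775, r(7.8) ≈ 5.138, r(9) ≈ 5.477.
Sum = Δx · [r(4.2) + r(5.4) + r(6.6) + r(7.8) + r(9)].
Sum ≈ 28.466.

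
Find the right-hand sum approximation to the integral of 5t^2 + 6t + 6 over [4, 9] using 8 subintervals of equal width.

Δt = (9 − 4)/8 = 0.625.
Right endpoints: 4.625, 5.25, 5.875, 6.5, 7.125, 7.75, 8.375, 9.
f(4.625) = 140.703125, f(5.25) = 175.3125, f(5.875) = 213.828125, f(6.5) = 256.25, f(7.125) = 302.578125, f(7.75) = 352.8125, f(8.375) = 406.953125, f(9) = 465.
Sum = Δt · [f(4.625) + f(5.25) + f(5.875) + ...].
Sum = 1445.8984375.

1445.8984375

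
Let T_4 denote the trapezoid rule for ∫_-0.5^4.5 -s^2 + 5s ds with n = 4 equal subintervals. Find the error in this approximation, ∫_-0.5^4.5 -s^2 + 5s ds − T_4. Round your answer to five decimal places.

Exact integral: ∫_-0.5^4.5 f(s) ds ≈ 19.5833333.
T_4 = 18.28125.
Error ≈ 19.5833333 − 18.28125 ≈ 1.30208.

1.30208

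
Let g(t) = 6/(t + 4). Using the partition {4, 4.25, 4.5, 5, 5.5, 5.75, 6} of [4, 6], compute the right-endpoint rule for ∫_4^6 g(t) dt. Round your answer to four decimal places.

1.3113

Subinterval widths: 0.25, 0.25, 0.5, 0.5, 0.25, 0.25.
Right endpoints: 4.25, 4.5, 5, 5.5, 5.75, 6.
g(4.25) = 8/11, g(4.5) = 12/17, g(5) = 2/3, g(5.5) = 12/19, g(5.75) = 8/13, g(6) = 0.6.
Sum = Σ Δt_i · g(t_i).
Sum ≈ 1.3113.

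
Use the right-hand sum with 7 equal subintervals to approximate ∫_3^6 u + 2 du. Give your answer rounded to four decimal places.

Δu = (6 − 3)/7 = 3/7.
Right endpoints: 24/7, 27/7, 30/7, 33/7, 36/7, 39/7, 6.
f(24/7) = 38/7, f(27/7) = 41/7, f(30/7) = 44/7, f(33/7) = 47/7, f(36/7) = 50/7, f(39/7) = 53/7, f(6) = 8.
Sum = Δu · [f(24/7) + f(27/7) + f(30/7) + ...].
Sum ≈ 20.1429.

20.1429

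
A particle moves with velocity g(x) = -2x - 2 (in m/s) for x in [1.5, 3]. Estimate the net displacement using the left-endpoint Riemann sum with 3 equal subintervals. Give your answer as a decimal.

-9

Δx = (3 − 1.5)/3 = 0.5.
Left endpoints: 1.5, 2, 2.5.
g(1.5) = -5, g(2) = -6, g(2.5) = -7.
Sum = Δx · [g(1.5) + g(2) + g(2.5)].
Sum = -9.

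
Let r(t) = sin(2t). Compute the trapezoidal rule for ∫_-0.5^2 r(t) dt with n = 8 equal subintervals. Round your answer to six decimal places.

Δt = (2 − (-0.5))/8 = 0.3125.
r(-0.5) ≈ -0.841471, r(-0.1875) ≈ -0.366273, r(0.125) ≈ 0.247404, r(0.4375) ≈ 0.767544, r(0.75) ≈ 0.997495, r(1.0625) ≈ 0.850320, r(1.375) ≈ 0.381661, r(1.6875) ≈ -0.231294, r(2) ≈ -0.756802.
T_8 = (Δt/2)·[r(t_0) + 2r(t_1) + ... + 2r(t_{7}) + r(t_8)].
Sum ≈ 0.577413.

0.577413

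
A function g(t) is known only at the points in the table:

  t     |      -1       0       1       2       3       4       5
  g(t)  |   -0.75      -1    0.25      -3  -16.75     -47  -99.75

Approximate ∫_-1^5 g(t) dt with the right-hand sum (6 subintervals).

Δt = 1.
Sum = 1·[(-1) + 0.25 + (-3) + (-16.75) + (-47) + (-99.75)] = -167.25.

-167.25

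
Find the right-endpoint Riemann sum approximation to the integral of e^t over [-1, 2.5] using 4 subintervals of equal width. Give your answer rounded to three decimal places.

Δt = (2.5 − (-1))/4 = 0.875.
Right endpoints: -0.125, 0.75, 1.625, 2.5.
f(-0.125) ≈ 0.882, f(0.75) ≈ 2.117, f(1.625) ≈ 5.078, f(2.5) ≈ 12.182.
Sum = Δt · [f(-0.125) + f(0.75) + f(1.625) + f(2.5)].
Sum ≈ 17.728.

17.728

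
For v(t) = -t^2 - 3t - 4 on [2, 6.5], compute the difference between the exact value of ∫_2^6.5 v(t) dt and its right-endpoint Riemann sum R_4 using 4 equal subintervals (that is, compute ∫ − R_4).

Exact integral: ∫_2^6.5 v(t) dt = -164.25.
R_4 = -194.30859375.
Error = -164.25 − (-194.30859375) = 30.05859375.

30.05859375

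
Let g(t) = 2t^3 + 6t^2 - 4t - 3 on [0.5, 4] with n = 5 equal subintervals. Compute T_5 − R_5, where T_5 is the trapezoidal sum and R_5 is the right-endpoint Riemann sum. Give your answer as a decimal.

T_5 = 219.2925.
R_5 = 292.18.
T_5 − R_5 = -72.8875.

-72.8875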